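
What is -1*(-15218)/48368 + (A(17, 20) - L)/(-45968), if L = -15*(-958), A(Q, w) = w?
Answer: 21775341/34740316 ≈ 0.62680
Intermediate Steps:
L = 14370
-1*(-15218)/48368 + (A(17, 20) - L)/(-45968) = -1*(-15218)/48368 + (20 - 1*14370)/(-45968) = 15218*(1/48368) + (20 - 14370)*(-1/45968) = 7609/24184 - 14350*(-1/45968) = 7609/24184 + 7175/22984 = 21775341/34740316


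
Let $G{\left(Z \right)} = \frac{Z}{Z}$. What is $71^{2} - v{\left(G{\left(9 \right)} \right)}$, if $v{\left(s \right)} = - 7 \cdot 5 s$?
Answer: $5076$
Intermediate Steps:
$G{\left(Z \right)} = 1$
$v{\left(s \right)} = - 35 s$
$71^{2} - v{\left(G{\left(9 \right)} \right)} = 71^{2} - \left(-35\right) 1 = 5041 - -35 = 5041 + 35 = 5076$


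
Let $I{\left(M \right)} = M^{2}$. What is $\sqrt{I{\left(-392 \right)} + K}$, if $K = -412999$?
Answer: $3 i \sqrt{28815} \approx 509.25 i$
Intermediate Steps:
$\sqrt{I{\left(-392 \right)} + K} = \sqrt{\left(-392\right)^{2} - 412999} = \sqrt{153664 - 412999} = \sqrt{-259335} = 3 i \sqrt{28815}$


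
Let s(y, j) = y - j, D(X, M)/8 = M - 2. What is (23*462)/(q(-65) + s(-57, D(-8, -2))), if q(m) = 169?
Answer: 1771/24 ≈ 73.792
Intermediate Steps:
D(X, M) = -16 + 8*M (D(X, M) = 8*(M - 2) = 8*(-2 + M) = -16 + 8*M)
(23*462)/(q(-65) + s(-57, D(-8, -2))) = (23*462)/(169 + (-57 - (-16 + 8*(-2)))) = 10626/(169 + (-57 - (-16 - 16))) = 10626/(169 + (-57 - 1*(-32))) = 10626/(169 + (-57 + 32)) = 10626/(169 - 25) = 10626/144 = 10626*(1/144) = 1771/24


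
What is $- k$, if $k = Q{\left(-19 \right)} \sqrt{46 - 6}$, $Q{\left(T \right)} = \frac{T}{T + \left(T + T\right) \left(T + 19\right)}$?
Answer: $- 2 \sqrt{10} \approx -6.3246$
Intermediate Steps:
$Q{\left(T \right)} = \frac{T}{T + 2 T \left(19 + T\right)}$
$k = 2 \sqrt{10}$ ($k = \frac{\sqrt{46 - 6}}{39 + 2 \left(-19\right)} = \frac{\sqrt{40}}{39 - 38} = \frac{2 \sqrt{10}}{1} = 1 \cdot 2 \sqrt{10} = 2 \sqrt{10} \approx 6.3246$)
$- k = - 2 \sqrt{10}$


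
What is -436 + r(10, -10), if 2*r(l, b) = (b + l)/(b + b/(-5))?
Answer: -436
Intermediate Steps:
r(l, b) = 5*(b + l)/(8*b) (r(l, b) = ((b + l)/(b + b/(-5)))/2 = ((b + l)/(b + b*(-⅕)))/2 = ((b + l)/(b - b/5))/2 = ((b + l)/((4*b/5)))/2 = ((b + l)*(5/(4*b)))/2 = (5*(b + l)/(4*b))/2 = 5*(b + l)/(8*b))
-436 + r(10, -10) = -436 + (5/8)*(-10 + 10)/(-10) = -436 + (5/8)*(-⅒)*0 = -436 + 0 = -436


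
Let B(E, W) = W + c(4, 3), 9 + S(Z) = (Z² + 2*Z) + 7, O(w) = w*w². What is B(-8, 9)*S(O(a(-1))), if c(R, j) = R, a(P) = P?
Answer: -39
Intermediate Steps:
O(w) = w³
S(Z) = -2 + Z² + 2*Z (S(Z) = -9 + ((Z² + 2*Z) + 7) = -9 + (7 + Z² + 2*Z) = -2 + Z² + 2*Z)
B(E, W) = 4 + W (B(E, W) = W + 4 = 4 + W)
B(-8, 9)*S(O(a(-1))) = (4 + 9)*(-2 + ((-1)³)² + 2*(-1)³) = 13*(-2 + (-1)² + 2*(-1)) = 13*(-2 + 1 - 2) = 13*(-3) = -39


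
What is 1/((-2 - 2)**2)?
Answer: 1/16 ≈ 0.062500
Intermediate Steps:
1/((-2 - 2)**2) = 1/((-4)**2) = 1/16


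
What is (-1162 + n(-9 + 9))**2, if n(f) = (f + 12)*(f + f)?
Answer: 1350244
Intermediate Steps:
n(f) = 2*f*(12 + f) (n(f) = (12 + f)*(2*f) = 2*f*(12 + f))
(-1162 + n(-9 + 9))**2 = (-1162 + 2*(-9 + 9)*(12 + (-9 + 9)))**2 = (-1162 + 2*0*(12 + 0))**2 = (-1162 + 2*0*12)**2 = (-1162 + 0)**2 = (-1162)**2 = 1350244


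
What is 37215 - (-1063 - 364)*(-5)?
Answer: 30080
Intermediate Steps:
37215 - (-1063 - 364)*(-5) = 37215 - (-1427)*(-5) = 37215 - 1*7135 = 37215 - 7135 = 30080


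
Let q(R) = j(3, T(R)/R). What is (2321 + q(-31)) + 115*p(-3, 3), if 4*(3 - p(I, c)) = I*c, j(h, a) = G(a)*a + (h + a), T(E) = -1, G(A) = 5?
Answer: 363065/124 ≈ 2927.9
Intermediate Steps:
j(h, a) = h + 6*a (j(h, a) = 5*a + (h + a) = 5*a + (a + h) = h + 6*a)
p(I, c) = 3 - I*c/4
q(R) = 3 - 6/R (q(R) = 3 + 6*(-1/R) = 3 - 6/R)
(2321 + q(-31)) + 115*p(-3, 3) = (2321 + (3 - 6/(-31))) + 115*(3 - 1/4*(-3)*3) = (2321 + (3 - 6*(-1/31))) + 115*(3 + 9/4) = (2321 + (3 + 6/31)) + 115*(21/4) = (2321 + 99/31) + 2415/4 = 72050/31 + 2415/4 = 363065/124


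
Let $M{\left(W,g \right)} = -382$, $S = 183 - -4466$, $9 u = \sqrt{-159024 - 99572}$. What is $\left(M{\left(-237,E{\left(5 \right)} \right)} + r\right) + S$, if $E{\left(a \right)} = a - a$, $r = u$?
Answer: $4267 + \frac{2 i \sqrt{64649}}{9} \approx 4267.0 + 56.503 i$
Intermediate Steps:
$u = \frac{2 i \sqrt{64649}}{9}$ ($u = \frac{\sqrt{-159024 - 99572}}{9} = \frac{\sqrt{-258596}}{9} = \frac{2 i \sqrt{64649}}{9} \approx 56.503 i$)
$r = \frac{2 i \sqrt{64649}}{9} \approx 56.503 i$
$E{\left(a \right)} = 0$
$S = 4649$ ($S = 183 + 4466 = 4649$)
$\left(M{\left(-237,E{\left(5 \right)} \right)} + r\right) + S = \left(-382 + \frac{2 i \sqrt{64649}}{9}\right) + 4649 = 4267 + \frac{2 i \sqrt{64649}}{9}$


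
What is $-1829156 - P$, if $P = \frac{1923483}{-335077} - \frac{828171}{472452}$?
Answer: $- \frac{96522824591561647}{52769266268} \approx -1.8291 \cdot 10^{6}$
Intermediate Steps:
$P = - \frac{395418148161}{52769266268}$ ($P = 1923483 \left(- \frac{1}{335077}\right) - \frac{276057}{157484} = - \frac{1923483}{335077} - \frac{276057}{157484} = - \frac{395418148161}{52769266268} \approx -7.4933$)
$-1829156 - P = -1829156 - - \frac{395418148161}{52769266268} = -1829156 + \frac{395418148161}{52769266268} = - \frac{96522824591561647}{52769266268}$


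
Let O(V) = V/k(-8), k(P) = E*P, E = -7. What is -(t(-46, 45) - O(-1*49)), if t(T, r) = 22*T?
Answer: 8089/8 ≈ 1011.1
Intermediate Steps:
k(P) = -7*P
O(V) = V/56 (O(V) = V/((-7*(-8))) = V/56)
-(t(-46, 45) - O(-1*49)) = -(22*(-46) - (-1*49)/56) = -(-1012 - (-49)/56) = -(-1012 - 1*(-7/8)) = -(-1012 + 7/8) = -1*(-8089/8) = 8089/8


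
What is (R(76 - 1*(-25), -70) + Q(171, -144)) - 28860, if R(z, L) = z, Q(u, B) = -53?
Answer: -28812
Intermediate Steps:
(R(76 - 1*(-25), -70) + Q(171, -144)) - 28860 = ((76 - 1*(-25)) - 53) - 28860 = ((76 + 25) - 53) - 28860 = (101 - 53) - 28860 = 48 - 28860 = -28812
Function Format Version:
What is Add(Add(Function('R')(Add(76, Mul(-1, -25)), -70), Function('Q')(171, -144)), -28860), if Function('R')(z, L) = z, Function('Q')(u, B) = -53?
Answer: -28812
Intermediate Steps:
Add(Add(Function('R')(Add(76, Mul(-1, -25)), -70), Function('Q')(171, -144)), -28860) = Add(Add(Add(76, Mul(-1, -25)), -53), -28860) = Add(Add(Add(76, 25), -53), -28860) = Add(Add(101, -53), -28860) = Add(48, -28860) = -28812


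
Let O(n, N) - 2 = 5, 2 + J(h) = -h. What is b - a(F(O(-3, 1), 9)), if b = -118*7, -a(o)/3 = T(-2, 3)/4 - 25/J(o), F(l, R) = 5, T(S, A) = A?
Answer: -22765/28 ≈ -813.04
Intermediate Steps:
J(h) = -2 - h
O(n, N) = 7 (O(n, N) = 2 + 5 = 7)
a(o) = -9/4 + 75/(-2 - o) (a(o) = -3*(3/4 - 25/(-2 - o)) = -9/4 + 75/(-2 - o))
b = -826
b - a(F(O(-3, 1), 9)) = -826 - 3*(-106 - 3*5)/(4*(2 + 5)) = -826 - 3*(-106 - 15)/(4*7) = -826 - 3*(-121)/(4*7) = -826 - 1*(-363/28) = -826 + 363/28 = -22765/28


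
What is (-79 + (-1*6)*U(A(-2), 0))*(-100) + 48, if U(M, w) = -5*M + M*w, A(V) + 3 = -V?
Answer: 10948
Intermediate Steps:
A(V) = -3 - V
(-79 + (-1*6)*U(A(-2), 0))*(-100) + 48 = (-79 + (-1*6)*((-3 - 1*(-2))*(-5 + 0)))*(-100) + 48 = (-79 - 6*(-3 + 2)*(-5))*(-100) + 48 = (-79 - (-6)*(-5))*(-100) + 48 = (-79 - 6*5)*(-100) + 48 = (-79 - 30)*(-100) + 48 = -109*(-100) + 48 = 10900 + 48 = 10948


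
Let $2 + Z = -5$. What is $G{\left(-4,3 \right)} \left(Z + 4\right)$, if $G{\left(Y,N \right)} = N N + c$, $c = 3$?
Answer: $-36$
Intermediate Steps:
$Z = -7$ ($Z = -2 - 5 = -7$)
$G{\left(Y,N \right)} = 3 + N^{2}$ ($G{\left(Y,N \right)} = N N + 3 = N^{2} + 3 = 3 + N^{2}$)
$G{\left(-4,3 \right)} \left(Z + 4\right) = \left(3 + 3^{2}\right) \left(-7 + 4\right) = \left(3 + 9\right) \left(-3\right) = 12 \left(-3\right) = -36$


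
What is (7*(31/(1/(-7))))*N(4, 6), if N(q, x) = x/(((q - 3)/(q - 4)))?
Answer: 0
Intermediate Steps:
N(q, x) = x*(-4 + q)/(-3 + q) (N(q, x) = x/(((-3 + q)/(-4 + q))) = x*((-4 + q)/(-3 + q)) = x*(-4 + q)/(-3 + q))
(7*(31/(1/(-7))))*N(4, 6) = (7*(31/(1/(-7))))*(6*(-4 + 4)/(-3 + 4)) = (7*(31/(-⅐)))*(6*0/1) = (7*(31*(-7)))*(6*1*0) = (7*(-217))*0 = -1519*0 = 0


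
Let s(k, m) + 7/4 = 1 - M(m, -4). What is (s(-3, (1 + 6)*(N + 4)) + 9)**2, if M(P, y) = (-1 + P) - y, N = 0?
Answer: 8281/16 ≈ 517.56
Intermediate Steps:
M(P, y) = -1 + P - y
s(k, m) = -15/4 - m (s(k, m) = -7/4 + (1 - (-1 + m - 1*(-4))) = -7/4 + (1 - (-1 + m + 4)) = -7/4 + (1 - (3 + m)) = -7/4 + (1 + (-3 - m)) = -7/4 + (-2 - m) = -15/4 - m)
(s(-3, (1 + 6)*(N + 4)) + 9)**2 = ((-15/4 - (1 + 6)*(0 + 4)) + 9)**2 = ((-15/4 - 7*4) + 9)**2 = ((-15/4 - 1*28) + 9)**2 = ((-15/4 - 28) + 9)**2 = (-127/4 + 9)**2 = (-91/4)**2 = 8281/16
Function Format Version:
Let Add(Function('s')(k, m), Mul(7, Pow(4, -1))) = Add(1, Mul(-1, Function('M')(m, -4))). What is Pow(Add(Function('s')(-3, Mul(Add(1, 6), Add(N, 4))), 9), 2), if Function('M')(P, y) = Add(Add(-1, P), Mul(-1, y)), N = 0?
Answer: Rational(8281, 16) ≈ 517.56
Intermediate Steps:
Function('M')(P, y) = Add(-1, P, Mul(-1, y))
Function('s')(k, m) = Add(Rational(-15, 4), Mul(-1, m)) (Function('s')(k, m) = Add(Rational(-7, 4), Add(1, Mul(-1, Add(-1, m, Mul(-1, -4))))) = Add(Rational(-7, 4), Add(1, Mul(-1, Add(-1, m, 4)))) = Add(Rational(-7, 4), Add(1, Mul(-1, Add(3, m)))) = Add(Rational(-7, 4), Add(1, Add(-3, Mul(-1, m)))) = Add(Rational(-7, 4), Add(-2, Mul(-1, m))) = Add(Rational(-15, 4), Mul(-1, m)))
Pow(Add(Function('s')(-3, Mul(Add(1, 6), Add(N, 4))), 9), 2) = Pow(Add(Add(Rational(-15, 4), Mul(-1, Mul(Add(1, 6), Add(0, 4)))), 9), 2) = Pow(Add(Add(Rational(-15, 4), Mul(-1, Mul(7, 4))), 9), 2) = Pow(Add(Add(Rational(-15, 4), Mul(-1, 28)), 9), 2) = Pow(Add(Add(Rational(-15, 4), -28), 9), 2) = Pow(Add(Rational(-127, 4), 9), 2) = Pow(Rational(-91, 4), 2) = Rational(8281, 16)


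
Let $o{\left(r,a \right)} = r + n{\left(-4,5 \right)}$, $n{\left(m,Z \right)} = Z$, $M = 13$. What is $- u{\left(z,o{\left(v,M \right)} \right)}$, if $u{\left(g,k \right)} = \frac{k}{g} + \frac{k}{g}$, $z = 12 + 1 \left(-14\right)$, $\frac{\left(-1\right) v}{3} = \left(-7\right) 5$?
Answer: $110$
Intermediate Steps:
$v = 105$ ($v = - 3 \left(\left(-7\right) 5\right) = \left(-3\right) \left(-35\right) = 105$)
$z = -2$ ($z = 12 - 14 = -2$)
$o{\left(r,a \right)} = 5 + r$ ($o{\left(r,a \right)} = r + 5 = 5 + r$)
$u{\left(g,k \right)} = \frac{2 k}{g}$
$- u{\left(z,o{\left(v,M \right)} \right)} = - \frac{2 \left(5 + 105\right)}{-2} = - \frac{2 \cdot 110 \left(-1\right)}{2} = \left(-1\right) \left(-110\right) = 110$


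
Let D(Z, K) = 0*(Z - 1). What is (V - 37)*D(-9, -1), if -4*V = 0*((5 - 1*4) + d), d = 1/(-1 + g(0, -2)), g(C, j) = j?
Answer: 0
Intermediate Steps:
d = -⅓ (d = 1/(-1 - 2) = 1/(-3) = -⅓ ≈ -0.33333)
D(Z, K) = 0 (D(Z, K) = 0*(-1 + Z) = 0)
V = 0 (V = -0*((5 - 1*4) - ⅓) = -0*((5 - 4) - ⅓) = -0*(1 - ⅓) = -0*2/3 = -¼*0 = 0)
(V - 37)*D(-9, -1) = (0 - 37)*0 = -37*0 = 0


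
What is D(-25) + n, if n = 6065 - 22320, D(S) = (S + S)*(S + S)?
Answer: -13755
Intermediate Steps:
D(S) = 4*S² (D(S) = (2*S)*(2*S) = 4*S²)
n = -16255
D(-25) + n = 4*(-25)² - 16255 = 4*625 - 16255 = 2500 - 16255 = -13755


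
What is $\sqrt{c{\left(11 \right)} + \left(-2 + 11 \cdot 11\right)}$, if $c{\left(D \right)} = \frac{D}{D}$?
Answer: $2 \sqrt{30} \approx 10.954$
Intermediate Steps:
$c{\left(D \right)} = 1$
$\sqrt{c{\left(11 \right)} + \left(-2 + 11 \cdot 11\right)} = \sqrt{1 + \left(-2 + 11 \cdot 11\right)} = \sqrt{1 + \left(-2 + 121\right)} = \sqrt{1 + 119} = \sqrt{120} = 2 \sqrt{30}$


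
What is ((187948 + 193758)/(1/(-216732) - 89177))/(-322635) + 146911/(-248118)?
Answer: -23489152763704023271/39671720930581016550 ≈ -0.59209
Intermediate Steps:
((187948 + 193758)/(1/(-216732) - 89177))/(-322635) + 146911/(-248118) = (381706/(-1/216732 - 89177))*(-1/322635) + 146911*(-1/248118) = (381706/(-19327509565/216732))*(-1/322635) - 146911/248118 = (381706*(-216732/19327509565))*(-1/322635) - 146911/248118 = -6363684984/1486731505*(-1/322635) - 146911/248118 = 2121228328/159890539705225 - 146911/248118 = -23489152763704023271/39671720930581016550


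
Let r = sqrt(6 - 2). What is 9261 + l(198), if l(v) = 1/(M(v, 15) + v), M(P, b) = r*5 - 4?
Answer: 1889245/204 ≈ 9261.0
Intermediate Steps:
r = 2 (r = sqrt(4) = 2)
M(P, b) = 6 (M(P, b) = 2*5 - 4 = 10 - 4 = 6)
l(v) = 1/(6 + v)
9261 + l(198) = 9261 + 1/(6 + 198) = 9261 + 1/204 = 1889245/204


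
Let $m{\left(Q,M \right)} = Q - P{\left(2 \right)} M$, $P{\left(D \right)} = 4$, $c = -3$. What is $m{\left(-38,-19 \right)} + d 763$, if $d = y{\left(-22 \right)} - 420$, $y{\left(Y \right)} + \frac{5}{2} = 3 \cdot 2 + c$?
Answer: $- \frac{640081}{2} \approx -3.2004 \cdot 10^{5}$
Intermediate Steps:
$y{\left(Y \right)} = \frac{1}{2}$ ($y{\left(Y \right)} = - \frac{5}{2} + \left(3 \cdot 2 - 3\right) = - \frac{5}{2} + \left(6 - 3\right) = - \frac{5}{2} + 3 = \frac{1}{2}$)
$d = - \frac{839}{2}$ ($d = \frac{1}{2} - 420 = - \frac{839}{2} \approx -419.5$)
$m{\left(Q,M \right)} = Q - 4 M$
$m{\left(-38,-19 \right)} + d 763 = \left(-38 - -76\right) - \frac{640157}{2} = \left(-38 + 76\right) - \frac{640157}{2} = 38 - \frac{640157}{2} = - \frac{640081}{2}$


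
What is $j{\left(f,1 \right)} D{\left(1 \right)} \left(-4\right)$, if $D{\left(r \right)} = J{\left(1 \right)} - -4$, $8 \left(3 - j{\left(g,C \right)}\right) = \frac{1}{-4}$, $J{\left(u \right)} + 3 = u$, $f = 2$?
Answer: $- \frac{97}{4} \approx -24.25$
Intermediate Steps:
$J{\left(u \right)} = -3 + u$
$j{\left(g,C \right)} = \frac{97}{32}$ ($j{\left(g,C \right)} = 3 - \frac{1}{8 \left(-4\right)} = 3 - - \frac{1}{32} = 3 + \frac{1}{32} = \frac{97}{32}$)
$D{\left(r \right)} = 2$ ($D{\left(r \right)} = \left(-3 + 1\right) - -4 = -2 + 4 = 2$)
$j{\left(f,1 \right)} D{\left(1 \right)} \left(-4\right) = \frac{97}{32} \cdot 2 \left(-4\right) = \frac{97}{16} \left(-4\right) = - \frac{97}{4}$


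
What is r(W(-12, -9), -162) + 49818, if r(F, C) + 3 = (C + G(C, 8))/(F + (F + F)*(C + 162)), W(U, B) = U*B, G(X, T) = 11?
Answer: 5379869/108 ≈ 49814.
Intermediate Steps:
W(U, B) = B*U
r(F, C) = -3 + (11 + C)/(F + 2*F*(162 + C)) (r(F, C) = -3 + (C + 11)/(F + (F + F)*(C + 162)) = -3 + (11 + C)/(F + (2*F)*(162 + C)) = -3 + (11 + C)/(F + 2*F*(162 + C)))
r(W(-12, -9), -162) + 49818 = (11 - 162 - (-8775)*(-12) - 6*(-162)*(-9*(-12)))/(((-9*(-12)))*(325 + 2*(-162))) + 49818 = (11 - 162 - 975*108 - 6*(-162)*108)/(108*(325 - 324)) + 49818 = (1/108)*(11 - 162 - 105300 + 104976)/1 + 49818 = (1/108)*1*(-475) + 49818 = -475/108 + 49818 = 5379869/108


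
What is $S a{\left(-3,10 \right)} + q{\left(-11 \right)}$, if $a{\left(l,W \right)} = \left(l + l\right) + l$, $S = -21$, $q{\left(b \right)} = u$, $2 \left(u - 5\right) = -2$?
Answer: $193$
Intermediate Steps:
$u = 4$ ($u = 5 + \frac{1}{2} \left(-2\right) = 5 - 1 = 4$)
$q{\left(b \right)} = 4$
$a{\left(l,W \right)} = 3 l$ ($a{\left(l,W \right)} = 2 l + l = 3 l$)
$S a{\left(-3,10 \right)} + q{\left(-11 \right)} = - 21 \cdot 3 \left(-3\right) + 4 = \left(-21\right) \left(-9\right) + 4 = 189 + 4 = 193$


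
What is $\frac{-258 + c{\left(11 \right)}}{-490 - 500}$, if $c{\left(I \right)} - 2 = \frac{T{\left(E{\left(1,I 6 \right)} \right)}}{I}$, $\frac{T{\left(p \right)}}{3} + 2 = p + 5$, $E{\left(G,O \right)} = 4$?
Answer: $\frac{559}{2178} \approx 0.25666$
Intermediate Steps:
$T{\left(p \right)} = 9 + 3 p$ ($T{\left(p \right)} = -6 + 3 \left(p + 5\right) = -6 + 3 \left(5 + p\right) = -6 + \left(15 + 3 p\right) = 9 + 3 p$)
$c{\left(I \right)} = 2 + \frac{21}{I}$ ($c{\left(I \right)} = 2 + \frac{9 + 3 \cdot 4}{I} = 2 + \frac{9 + 12}{I} = 2 + \frac{21}{I}$)
$\frac{-258 + c{\left(11 \right)}}{-490 - 500} = \frac{-258 + \left(2 + \frac{21}{11}\right)}{-490 - 500} = \frac{-258 + \left(2 + 21 \cdot \frac{1}{11}\right)}{-990} = \left(-258 + \left(2 + \frac{21}{11}\right)\right) \left(- \frac{1}{990}\right) = \left(-258 + \frac{43}{11}\right) \left(- \frac{1}{990}\right) = \left(- \frac{2795}{11}\right) \left(- \frac{1}{990}\right) = \frac{559}{2178}$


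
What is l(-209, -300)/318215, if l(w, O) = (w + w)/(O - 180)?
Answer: 209/76371600 ≈ 2.7366e-6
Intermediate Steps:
l(w, O) = 2*w/(-180 + O) (l(w, O) = (2*w)/(-180 + O) = 2*w/(-180 + O))
l(-209, -300)/318215 = (2*(-209)/(-180 - 300))/318215 = (2*(-209)/(-480))*(1/318215) = (2*(-209)*(-1/480))*(1/318215) = (209/240)*(1/318215) = 209/76371600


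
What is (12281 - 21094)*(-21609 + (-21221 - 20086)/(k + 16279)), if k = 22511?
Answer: 2462512059007/12930 ≈ 1.9045e+8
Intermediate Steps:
(12281 - 21094)*(-21609 + (-21221 - 20086)/(k + 16279)) = (12281 - 21094)*(-21609 + (-21221 - 20086)/(22511 + 16279)) = -8813*(-21609 - 41307/38790) = -8813*(-21609 - 41307*1/38790) = -8813*(-21609 - 13769/12930) = -8813*(-279418139/12930) = 2462512059007/12930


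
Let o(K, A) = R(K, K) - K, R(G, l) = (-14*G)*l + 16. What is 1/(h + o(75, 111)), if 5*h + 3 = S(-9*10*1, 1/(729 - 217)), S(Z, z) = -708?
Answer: -5/394756 ≈ -1.2666e-5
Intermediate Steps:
R(G, l) = 16 - 14*G*l (R(G, l) = -14*G*l + 16 = 16 - 14*G*l)
o(K, A) = 16 - K - 14*K² (o(K, A) = (16 - 14*K*K) - K = (16 - 14*K²) - K = 16 - K - 14*K²)
h = -711/5 (h = -⅗ + (⅕)*(-708) = -⅗ - 708/5 = -711/5 ≈ -142.20)
1/(h + o(75, 111)) = 1/(-711/5 + (16 - 1*75 - 14*75²)) = 1/(-711/5 + (16 - 75 - 14*5625)) = 1/(-711/5 + (16 - 75 - 78750)) = 1/(-711/5 - 78809) = 1/(-394756/5) = -5/394756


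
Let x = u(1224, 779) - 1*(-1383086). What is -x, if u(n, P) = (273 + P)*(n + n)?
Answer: -3958382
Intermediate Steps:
u(n, P) = 2*n*(273 + P) (u(n, P) = (273 + P)*(2*n) = 2*n*(273 + P))
x = 3958382 (x = 2*1224*(273 + 779) - 1*(-1383086) = 2*1224*1052 + 1383086 = 2575296 + 1383086 = 3958382)
-x = -1*3958382 = -3958382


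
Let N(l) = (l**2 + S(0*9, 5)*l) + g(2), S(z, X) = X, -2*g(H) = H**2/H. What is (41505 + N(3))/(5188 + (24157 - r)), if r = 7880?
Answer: 41528/21465 ≈ 1.9347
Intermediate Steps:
g(H) = -H/2 (g(H) = -H**2/(2*H) = -H/2)
N(l) = -1 + l**2 + 5*l (N(l) = (l**2 + 5*l) - 1/2*2 = (l**2 + 5*l) - 1 = -1 + l**2 + 5*l)
(41505 + N(3))/(5188 + (24157 - r)) = (41505 + (-1 + 3**2 + 5*3))/(5188 + (24157 - 1*7880)) = (41505 + (-1 + 9 + 15))/(5188 + (24157 - 7880)) = (41505 + 23)/(5188 + 16277) = 41528/21465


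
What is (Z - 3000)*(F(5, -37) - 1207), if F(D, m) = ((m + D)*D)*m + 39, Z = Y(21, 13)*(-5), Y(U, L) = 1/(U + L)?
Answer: -242363880/17 ≈ -1.4257e+7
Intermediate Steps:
Y(U, L) = 1/(L + U)
Z = -5/34 (Z = -5/(13 + 21) = -5/34 ≈ -0.14706)
F(D, m) = 39 + D*m*(D + m) (F(D, m) = ((D + m)*D)*m + 39 = (D*(D + m))*m + 39 = D*m*(D + m) + 39 = 39 + D*m*(D + m))
(Z - 3000)*(F(5, -37) - 1207) = (-5/34 - 3000)*((39 + 5*(-37)² - 37*5²) - 1207) = -102005*((39 + 5*1369 - 37*25) - 1207)/34 = -102005*((39 + 6845 - 925) - 1207)/34 = -102005*(5959 - 1207)/34 = -102005/34*4752 = -242363880/17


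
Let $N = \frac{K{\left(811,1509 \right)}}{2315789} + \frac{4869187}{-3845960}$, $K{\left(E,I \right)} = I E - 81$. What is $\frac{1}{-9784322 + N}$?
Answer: $- \frac{8906431862440}{87143403782811879943} \approx -1.022 \cdot 10^{-7}$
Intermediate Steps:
$K{\left(E,I \right)} = -81 + E I$ ($K{\left(E,I \right)} = E I - 81 = -81 + E I$)
$N = - \frac{6569639214263}{8906431862440}$ ($N = \frac{-81 + 811 \cdot 1509}{2315789} + \frac{4869187}{-3845960} = \left(-81 + 1223799\right) \frac{1}{2315789} + 4869187 \left(- \frac{1}{3845960}\right) = 1223718 \cdot \frac{1}{2315789} - \frac{4869187}{3845960} = \frac{1223718}{2315789} - \frac{4869187}{3845960} = - \frac{6569639214263}{8906431862440} \approx -0.73763$)
$\frac{1}{-9784322 + N} = \frac{1}{-9784322 - \frac{6569639214263}{8906431862440}} = \frac{1}{- \frac{87143403782811879943}{8906431862440}} = - \frac{8906431862440}{87143403782811879943}$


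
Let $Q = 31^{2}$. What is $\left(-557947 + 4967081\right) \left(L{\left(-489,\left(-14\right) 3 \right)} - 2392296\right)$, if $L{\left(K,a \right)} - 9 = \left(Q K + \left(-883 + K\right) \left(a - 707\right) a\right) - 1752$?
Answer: $-202927499958096$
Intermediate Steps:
$Q = 961$
$L{\left(K,a \right)} = -1743 + 961 K + a \left(-883 + K\right) \left(-707 + a\right)$ ($L{\left(K,a \right)} = 9 - \left(1752 - 961 K - \left(-883 + K\right) \left(a - 707\right) a\right) = 9 - \left(1752 - 961 K - \left(-883 + K\right) \left(-707 + a\right) a\right) = 9 - \left(1752 - 961 K - a \left(-883 + K\right) \left(-707 + a\right)\right) = 9 + \left(-1752 + 961 K + a \left(-883 + K\right) \left(-707 + a\right)\right) = -1743 + 961 K + a \left(-883 + K\right) \left(-707 + a\right)$)
$\left(-557947 + 4967081\right) \left(L{\left(-489,\left(-14\right) 3 \right)} - 2392296\right) = \left(-557947 + 4967081\right) \left(\left(-1743 - 883 \left(\left(-14\right) 3\right)^{2} + 961 \left(-489\right) + 624281 \left(\left(-14\right) 3\right) - 489 \left(\left(-14\right) 3\right)^{2} - - 345723 \left(\left(-14\right) 3\right)\right) - 2392296\right) = 4409134 \left(\left(-1743 - 883 \left(-42\right)^{2} - 469929 + 624281 \left(-42\right) - 489 \left(-42\right)^{2} - \left(-345723\right) \left(-42\right)\right) - 2392296\right) = 4409134 \left(\left(-1743 - 1557612 - 469929 - 26219802 - 862596 - 14520366\right) - 2392296\right) = 4409134 \left(-43632048 - 2392296\right) = 4409134 \left(-46024344\right) = -202927499958096$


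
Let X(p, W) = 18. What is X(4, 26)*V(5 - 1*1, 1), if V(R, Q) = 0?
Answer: 0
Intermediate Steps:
X(4, 26)*V(5 - 1*1, 1) = 18*0 = 0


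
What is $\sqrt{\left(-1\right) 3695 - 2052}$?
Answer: $i \sqrt{5747} \approx 75.809 i$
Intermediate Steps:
$\sqrt{\left(-1\right) 3695 - 2052} = \sqrt{-3695 - 2052} = \sqrt{-5747} = i \sqrt{5747}$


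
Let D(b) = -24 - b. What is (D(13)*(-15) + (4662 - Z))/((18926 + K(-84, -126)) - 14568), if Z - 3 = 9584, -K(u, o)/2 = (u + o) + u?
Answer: -2185/2473 ≈ -0.88354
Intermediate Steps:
K(u, o) = -4*u - 2*o (K(u, o) = -2*((u + o) + u) = -2*((o + u) + u) = -2*(o + 2*u) = -4*u - 2*o)
Z = 9587 (Z = 3 + 9584 = 9587)
(D(13)*(-15) + (4662 - Z))/((18926 + K(-84, -126)) - 14568) = ((-24 - 1*13)*(-15) + (4662 - 1*9587))/((18926 + (-4*(-84) - 2*(-126))) - 14568) = ((-24 - 13)*(-15) + (4662 - 9587))/((18926 + (336 + 252)) - 14568) = (-37*(-15) - 4925)/((18926 + 588) - 14568) = (555 - 4925)/(19514 - 14568) = -4370/4946 = -4370*1/4946 = -2185/2473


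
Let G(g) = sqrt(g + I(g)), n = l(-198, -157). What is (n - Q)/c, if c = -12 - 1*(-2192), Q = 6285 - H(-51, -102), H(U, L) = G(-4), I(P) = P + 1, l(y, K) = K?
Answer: -3221/1090 + I*sqrt(7)/2180 ≈ -2.955 + 0.0012136*I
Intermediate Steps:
I(P) = 1 + P
n = -157
G(g) = sqrt(1 + 2*g) (G(g) = sqrt(g + (1 + g)) = sqrt(1 + 2*g))
H(U, L) = I*sqrt(7) (H(U, L) = sqrt(1 + 2*(-4)) = sqrt(1 - 8) = sqrt(-7) = I*sqrt(7))
Q = 6285 - I*sqrt(7) ≈ 6285.0 - 2.6458*I
c = 2180 (c = -12 + 2192 = 2180)
(n - Q)/c = (-157 - (6285 - I*sqrt(7)))/2180 = (-157 + (-6285 + I*sqrt(7)))*(1/2180) = (-6442 + I*sqrt(7))*(1/2180) = -3221/1090 + I*sqrt(7)/2180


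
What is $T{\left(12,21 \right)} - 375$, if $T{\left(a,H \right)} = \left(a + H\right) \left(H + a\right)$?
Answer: $714$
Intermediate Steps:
$T{\left(a,H \right)} = \left(H + a\right)^{2}$ ($T{\left(a,H \right)} = \left(H + a\right) \left(H + a\right) = \left(H + a\right)^{2}$)
$T{\left(12,21 \right)} - 375 = \left(21 + 12\right)^{2} - 375 = 33^{2} - 375 = 1089 - 375 = 714$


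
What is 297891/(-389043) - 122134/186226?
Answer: -1907230132/1341665217 ≈ -1.4215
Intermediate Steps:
297891/(-389043) - 122134/186226 = 297891*(-1/389043) - 122134*1/186226 = -11033/14409 - 61067/93113 = -1907230132/1341665217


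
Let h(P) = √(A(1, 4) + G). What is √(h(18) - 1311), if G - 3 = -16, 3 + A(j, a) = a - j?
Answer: √(-1311 + I*√13) ≈ 0.0498 + 36.208*I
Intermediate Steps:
A(j, a) = -3 + a - j (A(j, a) = -3 + (a - j) = -3 + a - j)
G = -13 (G = 3 - 16 = -13)
h(P) = I*√13 (h(P) = √((-3 + 4 - 1*1) - 13) = √((-3 + 4 - 1) - 13) = √(0 - 13) = √(-13) = I*√13)
√(h(18) - 1311) = √(I*√13 - 1311) = √(-1311 + I*√13)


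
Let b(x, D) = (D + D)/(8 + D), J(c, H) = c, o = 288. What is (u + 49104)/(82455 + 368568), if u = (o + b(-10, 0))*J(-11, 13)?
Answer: 15312/150341 ≈ 0.10185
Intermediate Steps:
b(x, D) = 2*D/(8 + D) (b(x, D) = (2*D)/(8 + D) = 2*D/(8 + D))
u = -3168 (u = (288 + 2*0/(8 + 0))*(-11) = (288 + 2*0/8)*(-11) = (288 + 2*0*(1/8))*(-11) = (288 + 0)*(-11) = 288*(-11) = -3168)
(u + 49104)/(82455 + 368568) = (-3168 + 49104)/(82455 + 368568) = 45936/451023 = 45936*(1/451023) = 15312/150341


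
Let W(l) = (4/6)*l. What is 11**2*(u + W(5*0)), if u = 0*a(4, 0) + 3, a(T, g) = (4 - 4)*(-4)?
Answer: 363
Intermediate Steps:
a(T, g) = 0 (a(T, g) = 0*(-4) = 0)
W(l) = 2*l/3 (W(l) = (4*(1/6))*l = 2*l/3)
u = 3 (u = 0*0 + 3 = 0 + 3 = 3)
11**2*(u + W(5*0)) = 11**2*(3 + 2*(5*0)/3) = 121*(3 + (2/3)*0) = 121*(3 + 0) = 121*3 = 363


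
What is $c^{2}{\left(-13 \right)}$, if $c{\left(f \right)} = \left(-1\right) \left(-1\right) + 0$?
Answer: $1$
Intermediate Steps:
$c{\left(f \right)} = 1$ ($c{\left(f \right)} = 1 + 0 = 1$)
$c^{2}{\left(-13 \right)} = 1^{2} = 1$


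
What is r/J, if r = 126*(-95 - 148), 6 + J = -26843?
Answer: 30618/26849 ≈ 1.1404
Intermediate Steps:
J = -26849 (J = -6 - 26843 = -26849)
r = -30618 (r = 126*(-243) = -30618)
r/J = -30618/(-26849) = -30618*(-1/26849) = 30618/26849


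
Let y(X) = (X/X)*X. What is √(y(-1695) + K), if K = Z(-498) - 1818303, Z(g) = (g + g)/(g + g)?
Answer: I*√1819997 ≈ 1349.1*I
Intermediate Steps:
Z(g) = 1 (Z(g) = (2*g)/((2*g)) = (2*g)*(1/(2*g)) = 1)
y(X) = X (y(X) = 1*X = X)
K = -1818302 (K = 1 - 1818303 = -1818302)
√(y(-1695) + K) = √(-1695 - 1818302) = √(-1819997) = I*√1819997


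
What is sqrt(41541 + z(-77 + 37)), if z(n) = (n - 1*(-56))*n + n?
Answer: sqrt(40861) ≈ 202.14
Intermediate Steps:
z(n) = n + n*(56 + n) (z(n) = (n + 56)*n + n = (56 + n)*n + n = n*(56 + n) + n = n + n*(56 + n))
sqrt(41541 + z(-77 + 37)) = sqrt(41541 + (-77 + 37)*(57 + (-77 + 37))) = sqrt(41541 - 40*(57 - 40)) = sqrt(41541 - 40*17) = sqrt(41541 - 680) = sqrt(40861)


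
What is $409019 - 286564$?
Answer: $122455$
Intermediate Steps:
$409019 - 286564 = 122455$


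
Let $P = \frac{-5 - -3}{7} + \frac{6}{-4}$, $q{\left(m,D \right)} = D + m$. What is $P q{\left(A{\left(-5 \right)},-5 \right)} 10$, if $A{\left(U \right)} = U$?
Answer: $\frac{1250}{7} \approx 178.57$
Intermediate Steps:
$P = - \frac{25}{14}$ ($P = \left(-5 + 3\right) \frac{1}{7} + 6 \left(- \frac{1}{4}\right) = \left(-2\right) \frac{1}{7} - \frac{3}{2} = - \frac{2}{7} - \frac{3}{2} = - \frac{25}{14} \approx -1.7857$)
$P q{\left(A{\left(-5 \right)},-5 \right)} 10 = - \frac{25 \left(-5 - 5\right)}{14} \cdot 10 = \left(- \frac{25}{14}\right) \left(-10\right) 10 = \frac{125}{7} \cdot 10 = \frac{1250}{7}$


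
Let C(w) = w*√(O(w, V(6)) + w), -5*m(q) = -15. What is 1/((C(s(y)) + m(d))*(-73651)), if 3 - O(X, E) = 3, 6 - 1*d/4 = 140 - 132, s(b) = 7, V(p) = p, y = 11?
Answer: 3/24599434 - 7*√7/24599434 ≈ -6.3092e-7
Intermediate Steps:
d = -8 (d = 24 - 4*(140 - 132) = 24 - 4*8 = 24 - 32 = -8)
O(X, E) = 0 (O(X, E) = 3 - 1*3 = 3 - 3 = 0)
m(q) = 3 (m(q) = -⅕*(-15) = 3)
C(w) = w^(3/2) (C(w) = w*√(0 + w) = w*√w = w^(3/2))
1/((C(s(y)) + m(d))*(-73651)) = 1/((7^(3/2) + 3)*(-73651)) = -1/73651/(7*√7 + 3) = -1/73651/(3 + 7*√7) = -1/(73651*(3 + 7*√7))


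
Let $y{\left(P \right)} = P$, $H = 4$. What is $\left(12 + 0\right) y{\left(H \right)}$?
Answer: $48$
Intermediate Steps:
$\left(12 + 0\right) y{\left(H \right)} = \left(12 + 0\right) 4 = 12 \cdot 4 = 48$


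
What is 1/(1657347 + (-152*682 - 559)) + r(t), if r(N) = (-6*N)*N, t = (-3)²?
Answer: -754818263/1553124 ≈ -486.00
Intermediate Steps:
t = 9
r(N) = -6*N²
1/(1657347 + (-152*682 - 559)) + r(t) = 1/(1657347 + (-152*682 - 559)) - 6*9² = 1/(1657347 + (-103664 - 559)) - 6*81 = 1/(1657347 - 104223) - 486 = 1/1553124 - 486 = -754818263/1553124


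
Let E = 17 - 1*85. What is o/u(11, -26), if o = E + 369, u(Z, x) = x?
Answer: -301/26 ≈ -11.577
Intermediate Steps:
E = -68 (E = 17 - 85 = -68)
o = 301 (o = -68 + 369 = 301)
o/u(11, -26) = 301/(-26) = 301*(-1/26) = -301/26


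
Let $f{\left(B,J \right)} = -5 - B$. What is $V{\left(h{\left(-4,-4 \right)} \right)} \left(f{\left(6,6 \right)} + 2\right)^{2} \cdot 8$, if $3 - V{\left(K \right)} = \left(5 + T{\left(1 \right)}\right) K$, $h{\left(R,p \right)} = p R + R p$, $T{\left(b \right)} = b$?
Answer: $-122472$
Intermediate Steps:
$h{\left(R,p \right)} = 2 R p$ ($h{\left(R,p \right)} = R p + R p = 2 R p$)
$V{\left(K \right)} = 3 - 6 K$ ($V{\left(K \right)} = 3 - \left(5 + 1\right) K = 3 - 6 K$)
$V{\left(h{\left(-4,-4 \right)} \right)} \left(f{\left(6,6 \right)} + 2\right)^{2} \cdot 8 = \left(3 - 6 \cdot 2 \left(-4\right) \left(-4\right)\right) \left(\left(-5 - 6\right) + 2\right)^{2} \cdot 8 = \left(3 - 192\right) \left(\left(-5 - 6\right) + 2\right)^{2} \cdot 8 = \left(3 - 192\right) \left(-11 + 2\right)^{2} \cdot 8 = - 189 \left(-9\right)^{2} \cdot 8 = \left(-189\right) 81 \cdot 8 = \left(-15309\right) 8 = -122472$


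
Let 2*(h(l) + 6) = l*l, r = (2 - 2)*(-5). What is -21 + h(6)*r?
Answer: -21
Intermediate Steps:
r = 0 (r = 0*(-5) = 0)
h(l) = -6 + l²/2 (h(l) = -6 + (l*l)/2 = -6 + l²/2)
-21 + h(6)*r = -21 + (-6 + (½)*6²)*0 = -21 + (-6 + (½)*36)*0 = -21 + (-6 + 18)*0 = -21 + 12*0 = -21 + 0 = -21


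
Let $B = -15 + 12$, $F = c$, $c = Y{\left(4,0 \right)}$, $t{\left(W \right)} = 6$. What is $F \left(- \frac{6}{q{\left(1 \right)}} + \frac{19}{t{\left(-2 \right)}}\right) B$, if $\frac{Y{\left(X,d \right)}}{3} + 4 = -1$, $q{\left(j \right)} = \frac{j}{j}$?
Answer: $- \frac{255}{2} \approx -127.5$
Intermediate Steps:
$q{\left(j \right)} = 1$
$Y{\left(X,d \right)} = -15$ ($Y{\left(X,d \right)} = -12 + 3 \left(-1\right) = -12 - 3 = -15$)
$c = -15$
$F = -15$
$B = -3$
$F \left(- \frac{6}{q{\left(1 \right)}} + \frac{19}{t{\left(-2 \right)}}\right) B = - 15 \left(- \frac{6}{1} + \frac{19}{6}\right) \left(-3\right) = - 15 \left(\left(-6\right) 1 + 19 \cdot \frac{1}{6}\right) \left(-3\right) = - 15 \left(-6 + \frac{19}{6}\right) \left(-3\right) = \left(-15\right) \left(- \frac{17}{6}\right) \left(-3\right) = \frac{85}{2} \left(-3\right) = - \frac{255}{2}$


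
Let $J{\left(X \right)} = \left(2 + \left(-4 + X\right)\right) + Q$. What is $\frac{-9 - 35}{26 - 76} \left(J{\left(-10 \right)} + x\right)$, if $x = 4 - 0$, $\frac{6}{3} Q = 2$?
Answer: $- \frac{154}{25} \approx -6.16$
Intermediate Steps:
$Q = 1$ ($Q = \frac{1}{2} \cdot 2 = 1$)
$J{\left(X \right)} = -1 + X$ ($J{\left(X \right)} = \left(2 + \left(-4 + X\right)\right) + 1 = \left(-2 + X\right) + 1 = -1 + X$)
$x = 4$ ($x = 4 + 0 = 4$)
$\frac{-9 - 35}{26 - 76} \left(J{\left(-10 \right)} + x\right) = \frac{-9 - 35}{26 - 76} \left(\left(-1 - 10\right) + 4\right) = - \frac{44}{-50} \left(-11 + 4\right) = \left(-44\right) \left(- \frac{1}{50}\right) \left(-7\right) = \frac{22}{25} \left(-7\right) = - \frac{154}{25}$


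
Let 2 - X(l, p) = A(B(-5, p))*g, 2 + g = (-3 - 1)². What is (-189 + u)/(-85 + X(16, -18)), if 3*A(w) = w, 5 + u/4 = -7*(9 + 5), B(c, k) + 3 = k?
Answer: -601/15 ≈ -40.067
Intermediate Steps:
B(c, k) = -3 + k
g = 14 (g = -2 + (-3 - 1)² = -2 + (-4)² = -2 + 16 = 14)
u = -412 (u = -20 + 4*(-7*(9 + 5)) = -20 + 4*(-7*14) = -20 + 4*(-98) = -20 - 392 = -412)
A(w) = w/3
X(l, p) = 16 - 14*p/3 (X(l, p) = 2 - (-3 + p)/3*14 = 2 - (-1 + p/3)*14 = 2 - (-14 + 14*p/3) = 2 + (14 - 14*p/3) = 16 - 14*p/3)
(-189 + u)/(-85 + X(16, -18)) = (-189 - 412)/(-85 + (16 - 14/3*(-18))) = -601/(-85 + (16 + 84)) = -601/(-85 + 100) = -601/15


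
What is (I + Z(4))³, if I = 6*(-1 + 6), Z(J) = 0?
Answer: 27000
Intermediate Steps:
I = 30 (I = 6*5 = 30)
(I + Z(4))³ = (30 + 0)³ = 30³ = 27000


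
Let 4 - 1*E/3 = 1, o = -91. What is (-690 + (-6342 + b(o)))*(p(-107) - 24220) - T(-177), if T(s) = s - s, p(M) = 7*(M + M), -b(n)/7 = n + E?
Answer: 166086844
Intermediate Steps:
E = 9 (E = 12 - 3*1 = 12 - 3 = 9)
b(n) = -63 - 7*n (b(n) = -7*(n + 9) = -7*(9 + n) = -63 - 7*n)
p(M) = 14*M (p(M) = 7*(2*M) = 14*M)
T(s) = 0
(-690 + (-6342 + b(o)))*(p(-107) - 24220) - T(-177) = (-690 + (-6342 + (-63 - 7*(-91))))*(14*(-107) - 24220) - 1*0 = (-690 + (-6342 + (-63 + 637)))*(-1498 - 24220) + 0 = (-690 + (-6342 + 574))*(-25718) + 0 = (-690 - 5768)*(-25718) + 0 = -6458*(-25718) + 0 = 166086844 + 0 = 166086844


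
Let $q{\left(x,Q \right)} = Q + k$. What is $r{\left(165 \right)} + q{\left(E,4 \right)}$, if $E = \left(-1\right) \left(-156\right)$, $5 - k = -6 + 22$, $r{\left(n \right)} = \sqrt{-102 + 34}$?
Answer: $-7 + 2 i \sqrt{17} \approx -7.0 + 8.2462 i$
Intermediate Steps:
$r{\left(n \right)} = 2 i \sqrt{17}$ ($r{\left(n \right)} = \sqrt{-68} = 2 i \sqrt{17}$)
$k = -11$ ($k = 5 - \left(-6 + 22\right) = 5 - 16 = -11$)
$E = 156$
$q{\left(x,Q \right)} = -11 + Q$ ($q{\left(x,Q \right)} = Q - 11 = -11 + Q$)
$r{\left(165 \right)} + q{\left(E,4 \right)} = 2 i \sqrt{17} + \left(-11 + 4\right) = 2 i \sqrt{17} - 7 = -7 + 2 i \sqrt{17}$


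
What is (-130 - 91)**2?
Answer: 48841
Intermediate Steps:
(-130 - 91)**2 = (-221)**2 = 48841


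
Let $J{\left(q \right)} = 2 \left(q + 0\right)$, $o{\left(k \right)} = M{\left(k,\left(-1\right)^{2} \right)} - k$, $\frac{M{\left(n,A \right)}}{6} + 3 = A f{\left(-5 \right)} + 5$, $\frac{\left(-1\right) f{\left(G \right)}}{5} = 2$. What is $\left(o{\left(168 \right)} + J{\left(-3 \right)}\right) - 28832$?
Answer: $-29054$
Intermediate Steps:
$f{\left(G \right)} = -10$ ($f{\left(G \right)} = \left(-5\right) 2 = -10$)
$M{\left(n,A \right)} = 12 - 60 A$ ($M{\left(n,A \right)} = -18 + 6 \left(A \left(-10\right) + 5\right) = -18 + 6 \left(- 10 A + 5\right) = -18 + 6 \left(5 - 10 A\right) = -18 - \left(-30 + 60 A\right) = 12 - 60 A$)
$o{\left(k \right)} = -48 - k$ ($o{\left(k \right)} = \left(12 - 60 \left(-1\right)^{2}\right) - k = \left(12 - 60\right) - k = -48 - k$)
$J{\left(q \right)} = 2 q$
$\left(o{\left(168 \right)} + J{\left(-3 \right)}\right) - 28832 = \left(\left(-48 - 168\right) + 2 \left(-3\right)\right) - 28832 = \left(\left(-48 - 168\right) - 6\right) - 28832 = \left(-216 - 6\right) - 28832 = -222 - 28832 = -29054$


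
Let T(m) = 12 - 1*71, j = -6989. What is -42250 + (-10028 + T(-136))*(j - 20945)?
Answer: 281728008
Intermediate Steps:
T(m) = -59 (T(m) = 12 - 71 = -59)
-42250 + (-10028 + T(-136))*(j - 20945) = -42250 + (-10028 - 59)*(-6989 - 20945) = -42250 - 10087*(-27934) = -42250 + 281770258 = 281728008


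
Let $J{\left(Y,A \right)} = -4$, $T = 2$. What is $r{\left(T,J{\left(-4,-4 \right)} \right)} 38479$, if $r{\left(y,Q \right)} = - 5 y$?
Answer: $-384790$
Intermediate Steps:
$r{\left(T,J{\left(-4,-4 \right)} \right)} 38479 = \left(-5\right) 2 \cdot 38479 = \left(-10\right) 38479 = -384790$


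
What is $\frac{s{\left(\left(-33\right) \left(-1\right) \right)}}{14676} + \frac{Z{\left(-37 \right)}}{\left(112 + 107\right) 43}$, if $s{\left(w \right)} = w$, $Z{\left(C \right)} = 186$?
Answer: $\frac{337833}{15355988} \approx 0.022$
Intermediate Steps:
$\frac{s{\left(\left(-33\right) \left(-1\right) \right)}}{14676} + \frac{Z{\left(-37 \right)}}{\left(112 + 107\right) 43} = \frac{\left(-33\right) \left(-1\right)}{14676} + \frac{186}{\left(112 + 107\right) 43} = 33 \cdot \frac{1}{14676} + \frac{186}{219 \cdot 43} = \frac{11}{4892} + \frac{186}{9417} = \frac{11}{4892} + 186 \cdot \frac{1}{9417} = \frac{11}{4892} + \frac{62}{3139} = \frac{337833}{15355988}$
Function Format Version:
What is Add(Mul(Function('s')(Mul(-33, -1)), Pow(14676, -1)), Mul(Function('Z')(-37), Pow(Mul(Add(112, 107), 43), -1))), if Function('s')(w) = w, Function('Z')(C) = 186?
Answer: Rational(337833, 15355988) ≈ 0.022000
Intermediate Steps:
Add(Mul(Function('s')(Mul(-33, -1)), Pow(14676, -1)), Mul(Function('Z')(-37), Pow(Mul(Add(112, 107), 43), -1))) = Add(Mul(Mul(-33, -1), Pow(14676, -1)), Mul(186, Pow(Mul(Add(112, 107), 43), -1))) = Add(Mul(33, Rational(1, 14676)), Mul(186, Pow(Mul(219, 43), -1))) = Add(Rational(11, 4892), Mul(186, Pow(9417, -1))) = Add(Rational(11, 4892), Mul(186, Rational(1, 9417))) = Add(Rational(11, 4892), Rational(62, 3139)) = Rational(337833, 15355988)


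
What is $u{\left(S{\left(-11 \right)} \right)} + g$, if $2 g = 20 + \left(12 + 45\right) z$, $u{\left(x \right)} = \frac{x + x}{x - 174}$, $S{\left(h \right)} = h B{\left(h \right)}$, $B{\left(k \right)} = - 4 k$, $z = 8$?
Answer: $\frac{78786}{329} \approx 239.47$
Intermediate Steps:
$S{\left(h \right)} = - 4 h^{2}$ ($S{\left(h \right)} = h \left(- 4 h\right) = - 4 h^{2}$)
$u{\left(x \right)} = \frac{2 x}{-174 + x}$
$g = 238$ ($g = \frac{20 + \left(12 + 45\right) 8}{2} = \frac{20 + 57 \cdot 8}{2} = \frac{20 + 456}{2} = \frac{1}{2} \cdot 476 = 238$)
$u{\left(S{\left(-11 \right)} \right)} + g = \frac{2 \left(- 4 \left(-11\right)^{2}\right)}{-174 - 4 \left(-11\right)^{2}} + 238 = \frac{2 \left(\left(-4\right) 121\right)}{-174 - 484} + 238 = 2 \left(-484\right) \frac{1}{-174 - 484} + 238 = 2 \left(-484\right) \frac{1}{-658} + 238 = 2 \left(-484\right) \left(- \frac{1}{658}\right) + 238 = \frac{484}{329} + 238 = \frac{78786}{329}$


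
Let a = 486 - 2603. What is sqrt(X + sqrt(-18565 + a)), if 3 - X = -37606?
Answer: sqrt(37609 + 3*I*sqrt(2298)) ≈ 193.93 + 0.3708*I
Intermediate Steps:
X = 37609 (X = 3 - 1*(-37606) = 3 + 37606 = 37609)
a = -2117
sqrt(X + sqrt(-18565 + a)) = sqrt(37609 + sqrt(-18565 - 2117)) = sqrt(37609 + sqrt(-20682)) = sqrt(37609 + 3*I*sqrt(2298))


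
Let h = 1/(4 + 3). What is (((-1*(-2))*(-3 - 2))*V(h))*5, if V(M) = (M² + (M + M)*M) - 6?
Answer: 14550/49 ≈ 296.94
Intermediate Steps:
h = ⅐ (h = 1/7 = ⅐ ≈ 0.14286)
V(M) = -6 + 3*M² (V(M) = (M² + (2*M)*M) - 6 = (M² + 2*M²) - 6 = 3*M² - 6 = -6 + 3*M²)
(((-1*(-2))*(-3 - 2))*V(h))*5 = (((-1*(-2))*(-3 - 2))*(-6 + 3*(⅐)²))*5 = ((2*(-5))*(-6 + 3*(1/49)))*5 = -10*(-6 + 3/49)*5 = -10*(-291/49)*5 = (2910/49)*5 = 14550/49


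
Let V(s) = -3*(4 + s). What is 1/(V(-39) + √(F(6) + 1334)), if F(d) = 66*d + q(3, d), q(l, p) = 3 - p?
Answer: 105/9298 - √1727/9298 ≈ 0.0068233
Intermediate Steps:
F(d) = 3 + 65*d (F(d) = 66*d + (3 - d) = 3 + 65*d)
V(s) = -12 - 3*s
1/(V(-39) + √(F(6) + 1334)) = 1/((-12 - 3*(-39)) + √((3 + 65*6) + 1334)) = 1/((-12 + 117) + √((3 + 390) + 1334)) = 1/(105 + √(393 + 1334)) = 1/(105 + √1727)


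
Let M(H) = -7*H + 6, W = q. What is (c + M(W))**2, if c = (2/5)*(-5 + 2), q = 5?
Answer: 22801/25 ≈ 912.04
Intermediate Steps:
c = -6/5 (c = (2*(1/5))*(-3) = (2/5)*(-3) = -6/5 ≈ -1.2000)
W = 5
M(H) = 6 - 7*H
(c + M(W))**2 = (-6/5 + (6 - 7*5))**2 = (-6/5 + (6 - 35))**2 = (-6/5 - 29)**2 = (-151/5)**2 = 22801/25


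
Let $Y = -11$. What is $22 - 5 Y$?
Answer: $77$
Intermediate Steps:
$22 - 5 Y = 22 - -55 = 22 + 55 = 77$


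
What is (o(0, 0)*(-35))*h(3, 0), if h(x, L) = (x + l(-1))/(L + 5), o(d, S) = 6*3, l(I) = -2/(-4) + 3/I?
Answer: -63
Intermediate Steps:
l(I) = 1/2 + 3/I (l(I) = -2*(-1/4) + 3/I = 1/2 + 3/I)
o(d, S) = 18
h(x, L) = (-5/2 + x)/(5 + L) (h(x, L) = (x + (1/2)*(6 - 1)/(-1))/(L + 5) = (x + (1/2)*(-1)*5)/(5 + L) = (x - 5/2)/(5 + L) = (-5/2 + x)/(5 + L))
(o(0, 0)*(-35))*h(3, 0) = (18*(-35))*((-5/2 + 3)/(5 + 0)) = -630/(5*2) = -126/2 = -630*1/10 = -63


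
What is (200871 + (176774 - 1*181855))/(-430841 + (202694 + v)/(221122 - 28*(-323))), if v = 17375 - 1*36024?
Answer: -45064201140/99164765561 ≈ -0.45444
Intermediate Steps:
v = -18649 (v = 17375 - 36024 = -18649)
(200871 + (176774 - 1*181855))/(-430841 + (202694 + v)/(221122 - 28*(-323))) = (200871 + (176774 - 1*181855))/(-430841 + (202694 - 18649)/(221122 - 28*(-323))) = (200871 + (176774 - 181855))/(-430841 + 184045/(221122 + 9044)) = (200871 - 5081)/(-430841 + 184045/230166) = 195790/(-430841 + 184045*(1/230166)) = 195790/(-430841 + 184045/230166) = 195790/(-99164765561/230166) = 195790*(-230166/99164765561) = -45064201140/99164765561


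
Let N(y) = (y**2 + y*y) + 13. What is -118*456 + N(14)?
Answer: -53403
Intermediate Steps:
N(y) = 13 + 2*y**2 (N(y) = (y**2 + y**2) + 13 = 2*y**2 + 13 = 13 + 2*y**2)
-118*456 + N(14) = -118*456 + (13 + 2*14**2) = -53808 + (13 + 2*196) = -53808 + (13 + 392) = -53808 + 405 = -53403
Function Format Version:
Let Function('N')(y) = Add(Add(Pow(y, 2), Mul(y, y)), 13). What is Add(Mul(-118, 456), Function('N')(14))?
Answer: -53403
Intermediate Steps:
Function('N')(y) = Add(13, Mul(2, Pow(y, 2))) (Function('N')(y) = Add(Add(Pow(y, 2), Pow(y, 2)), 13) = Add(Mul(2, Pow(y, 2)), 13) = Add(13, Mul(2, Pow(y, 2))))
Add(Mul(-118, 456), Function('N')(14)) = Add(Mul(-118, 456), Add(13, Mul(2, Pow(14, 2)))) = Add(-53808, Add(13, Mul(2, 196))) = Add(-53808, Add(13, 392)) = Add(-53808, 405) = -53403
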